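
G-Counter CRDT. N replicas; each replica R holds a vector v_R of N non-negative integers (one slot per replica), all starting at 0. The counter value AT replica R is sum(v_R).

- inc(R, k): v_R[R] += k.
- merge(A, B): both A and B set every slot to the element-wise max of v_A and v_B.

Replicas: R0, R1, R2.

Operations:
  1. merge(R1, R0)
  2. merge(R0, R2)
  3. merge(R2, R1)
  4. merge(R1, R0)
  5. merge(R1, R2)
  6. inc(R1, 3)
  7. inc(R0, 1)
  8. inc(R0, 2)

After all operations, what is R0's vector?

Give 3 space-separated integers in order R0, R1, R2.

Answer: 3 0 0

Derivation:
Op 1: merge R1<->R0 -> R1=(0,0,0) R0=(0,0,0)
Op 2: merge R0<->R2 -> R0=(0,0,0) R2=(0,0,0)
Op 3: merge R2<->R1 -> R2=(0,0,0) R1=(0,0,0)
Op 4: merge R1<->R0 -> R1=(0,0,0) R0=(0,0,0)
Op 5: merge R1<->R2 -> R1=(0,0,0) R2=(0,0,0)
Op 6: inc R1 by 3 -> R1=(0,3,0) value=3
Op 7: inc R0 by 1 -> R0=(1,0,0) value=1
Op 8: inc R0 by 2 -> R0=(3,0,0) value=3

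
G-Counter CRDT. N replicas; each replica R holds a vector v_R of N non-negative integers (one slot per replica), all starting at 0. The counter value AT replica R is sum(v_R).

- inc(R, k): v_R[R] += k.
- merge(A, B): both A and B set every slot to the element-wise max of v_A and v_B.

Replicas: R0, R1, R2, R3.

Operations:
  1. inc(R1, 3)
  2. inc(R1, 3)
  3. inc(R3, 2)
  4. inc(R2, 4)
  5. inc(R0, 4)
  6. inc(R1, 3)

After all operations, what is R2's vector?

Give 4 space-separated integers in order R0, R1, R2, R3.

Op 1: inc R1 by 3 -> R1=(0,3,0,0) value=3
Op 2: inc R1 by 3 -> R1=(0,6,0,0) value=6
Op 3: inc R3 by 2 -> R3=(0,0,0,2) value=2
Op 4: inc R2 by 4 -> R2=(0,0,4,0) value=4
Op 5: inc R0 by 4 -> R0=(4,0,0,0) value=4
Op 6: inc R1 by 3 -> R1=(0,9,0,0) value=9

Answer: 0 0 4 0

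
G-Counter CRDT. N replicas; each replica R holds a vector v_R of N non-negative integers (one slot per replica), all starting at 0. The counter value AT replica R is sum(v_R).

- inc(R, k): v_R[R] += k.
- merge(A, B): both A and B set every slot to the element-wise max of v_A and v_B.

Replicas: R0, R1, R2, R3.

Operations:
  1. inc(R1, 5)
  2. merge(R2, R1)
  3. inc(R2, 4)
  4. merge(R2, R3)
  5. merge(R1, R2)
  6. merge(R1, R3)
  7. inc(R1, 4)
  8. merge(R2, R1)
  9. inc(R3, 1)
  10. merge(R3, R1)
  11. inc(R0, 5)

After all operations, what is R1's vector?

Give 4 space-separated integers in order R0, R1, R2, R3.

Op 1: inc R1 by 5 -> R1=(0,5,0,0) value=5
Op 2: merge R2<->R1 -> R2=(0,5,0,0) R1=(0,5,0,0)
Op 3: inc R2 by 4 -> R2=(0,5,4,0) value=9
Op 4: merge R2<->R3 -> R2=(0,5,4,0) R3=(0,5,4,0)
Op 5: merge R1<->R2 -> R1=(0,5,4,0) R2=(0,5,4,0)
Op 6: merge R1<->R3 -> R1=(0,5,4,0) R3=(0,5,4,0)
Op 7: inc R1 by 4 -> R1=(0,9,4,0) value=13
Op 8: merge R2<->R1 -> R2=(0,9,4,0) R1=(0,9,4,0)
Op 9: inc R3 by 1 -> R3=(0,5,4,1) value=10
Op 10: merge R3<->R1 -> R3=(0,9,4,1) R1=(0,9,4,1)
Op 11: inc R0 by 5 -> R0=(5,0,0,0) value=5

Answer: 0 9 4 1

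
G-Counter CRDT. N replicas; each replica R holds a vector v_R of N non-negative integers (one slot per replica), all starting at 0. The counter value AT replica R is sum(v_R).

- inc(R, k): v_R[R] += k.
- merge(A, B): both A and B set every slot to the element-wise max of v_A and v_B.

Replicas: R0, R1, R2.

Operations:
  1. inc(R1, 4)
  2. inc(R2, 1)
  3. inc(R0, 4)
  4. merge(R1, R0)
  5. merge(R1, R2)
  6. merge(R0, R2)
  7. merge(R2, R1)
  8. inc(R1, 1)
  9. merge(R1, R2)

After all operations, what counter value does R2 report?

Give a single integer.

Op 1: inc R1 by 4 -> R1=(0,4,0) value=4
Op 2: inc R2 by 1 -> R2=(0,0,1) value=1
Op 3: inc R0 by 4 -> R0=(4,0,0) value=4
Op 4: merge R1<->R0 -> R1=(4,4,0) R0=(4,4,0)
Op 5: merge R1<->R2 -> R1=(4,4,1) R2=(4,4,1)
Op 6: merge R0<->R2 -> R0=(4,4,1) R2=(4,4,1)
Op 7: merge R2<->R1 -> R2=(4,4,1) R1=(4,4,1)
Op 8: inc R1 by 1 -> R1=(4,5,1) value=10
Op 9: merge R1<->R2 -> R1=(4,5,1) R2=(4,5,1)

Answer: 10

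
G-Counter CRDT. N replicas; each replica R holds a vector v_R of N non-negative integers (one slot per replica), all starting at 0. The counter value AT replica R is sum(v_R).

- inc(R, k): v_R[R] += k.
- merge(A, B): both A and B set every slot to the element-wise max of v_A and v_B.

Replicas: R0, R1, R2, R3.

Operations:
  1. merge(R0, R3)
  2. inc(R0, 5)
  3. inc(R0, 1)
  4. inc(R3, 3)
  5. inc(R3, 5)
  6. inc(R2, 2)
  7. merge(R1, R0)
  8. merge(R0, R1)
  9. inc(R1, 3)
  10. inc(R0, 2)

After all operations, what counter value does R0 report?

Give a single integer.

Answer: 8

Derivation:
Op 1: merge R0<->R3 -> R0=(0,0,0,0) R3=(0,0,0,0)
Op 2: inc R0 by 5 -> R0=(5,0,0,0) value=5
Op 3: inc R0 by 1 -> R0=(6,0,0,0) value=6
Op 4: inc R3 by 3 -> R3=(0,0,0,3) value=3
Op 5: inc R3 by 5 -> R3=(0,0,0,8) value=8
Op 6: inc R2 by 2 -> R2=(0,0,2,0) value=2
Op 7: merge R1<->R0 -> R1=(6,0,0,0) R0=(6,0,0,0)
Op 8: merge R0<->R1 -> R0=(6,0,0,0) R1=(6,0,0,0)
Op 9: inc R1 by 3 -> R1=(6,3,0,0) value=9
Op 10: inc R0 by 2 -> R0=(8,0,0,0) value=8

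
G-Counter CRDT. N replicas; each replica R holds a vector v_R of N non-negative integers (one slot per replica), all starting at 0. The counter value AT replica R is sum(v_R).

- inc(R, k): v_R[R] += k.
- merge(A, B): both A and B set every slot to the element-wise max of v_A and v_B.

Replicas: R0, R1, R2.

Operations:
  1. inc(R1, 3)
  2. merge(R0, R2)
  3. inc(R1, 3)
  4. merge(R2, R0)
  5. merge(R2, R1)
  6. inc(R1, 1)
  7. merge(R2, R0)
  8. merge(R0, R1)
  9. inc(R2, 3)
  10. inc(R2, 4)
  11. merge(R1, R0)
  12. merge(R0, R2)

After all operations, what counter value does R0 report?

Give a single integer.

Answer: 14

Derivation:
Op 1: inc R1 by 3 -> R1=(0,3,0) value=3
Op 2: merge R0<->R2 -> R0=(0,0,0) R2=(0,0,0)
Op 3: inc R1 by 3 -> R1=(0,6,0) value=6
Op 4: merge R2<->R0 -> R2=(0,0,0) R0=(0,0,0)
Op 5: merge R2<->R1 -> R2=(0,6,0) R1=(0,6,0)
Op 6: inc R1 by 1 -> R1=(0,7,0) value=7
Op 7: merge R2<->R0 -> R2=(0,6,0) R0=(0,6,0)
Op 8: merge R0<->R1 -> R0=(0,7,0) R1=(0,7,0)
Op 9: inc R2 by 3 -> R2=(0,6,3) value=9
Op 10: inc R2 by 4 -> R2=(0,6,7) value=13
Op 11: merge R1<->R0 -> R1=(0,7,0) R0=(0,7,0)
Op 12: merge R0<->R2 -> R0=(0,7,7) R2=(0,7,7)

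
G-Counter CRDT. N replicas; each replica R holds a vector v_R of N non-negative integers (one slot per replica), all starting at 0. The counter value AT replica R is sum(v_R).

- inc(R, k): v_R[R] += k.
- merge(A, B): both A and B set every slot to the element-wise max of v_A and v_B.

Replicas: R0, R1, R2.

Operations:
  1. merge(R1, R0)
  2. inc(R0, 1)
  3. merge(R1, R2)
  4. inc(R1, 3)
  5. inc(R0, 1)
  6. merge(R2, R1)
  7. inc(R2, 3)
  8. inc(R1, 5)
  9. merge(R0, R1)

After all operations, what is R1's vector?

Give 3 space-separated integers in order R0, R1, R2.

Answer: 2 8 0

Derivation:
Op 1: merge R1<->R0 -> R1=(0,0,0) R0=(0,0,0)
Op 2: inc R0 by 1 -> R0=(1,0,0) value=1
Op 3: merge R1<->R2 -> R1=(0,0,0) R2=(0,0,0)
Op 4: inc R1 by 3 -> R1=(0,3,0) value=3
Op 5: inc R0 by 1 -> R0=(2,0,0) value=2
Op 6: merge R2<->R1 -> R2=(0,3,0) R1=(0,3,0)
Op 7: inc R2 by 3 -> R2=(0,3,3) value=6
Op 8: inc R1 by 5 -> R1=(0,8,0) value=8
Op 9: merge R0<->R1 -> R0=(2,8,0) R1=(2,8,0)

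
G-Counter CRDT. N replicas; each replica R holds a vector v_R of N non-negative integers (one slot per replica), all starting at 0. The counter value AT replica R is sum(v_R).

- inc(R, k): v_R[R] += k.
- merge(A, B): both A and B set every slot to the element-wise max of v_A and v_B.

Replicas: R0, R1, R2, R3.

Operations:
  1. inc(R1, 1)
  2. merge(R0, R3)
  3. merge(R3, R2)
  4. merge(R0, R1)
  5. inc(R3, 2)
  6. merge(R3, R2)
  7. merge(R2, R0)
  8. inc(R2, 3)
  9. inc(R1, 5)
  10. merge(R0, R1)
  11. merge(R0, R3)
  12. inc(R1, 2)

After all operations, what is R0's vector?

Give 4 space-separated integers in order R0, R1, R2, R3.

Answer: 0 6 0 2

Derivation:
Op 1: inc R1 by 1 -> R1=(0,1,0,0) value=1
Op 2: merge R0<->R3 -> R0=(0,0,0,0) R3=(0,0,0,0)
Op 3: merge R3<->R2 -> R3=(0,0,0,0) R2=(0,0,0,0)
Op 4: merge R0<->R1 -> R0=(0,1,0,0) R1=(0,1,0,0)
Op 5: inc R3 by 2 -> R3=(0,0,0,2) value=2
Op 6: merge R3<->R2 -> R3=(0,0,0,2) R2=(0,0,0,2)
Op 7: merge R2<->R0 -> R2=(0,1,0,2) R0=(0,1,0,2)
Op 8: inc R2 by 3 -> R2=(0,1,3,2) value=6
Op 9: inc R1 by 5 -> R1=(0,6,0,0) value=6
Op 10: merge R0<->R1 -> R0=(0,6,0,2) R1=(0,6,0,2)
Op 11: merge R0<->R3 -> R0=(0,6,0,2) R3=(0,6,0,2)
Op 12: inc R1 by 2 -> R1=(0,8,0,2) value=10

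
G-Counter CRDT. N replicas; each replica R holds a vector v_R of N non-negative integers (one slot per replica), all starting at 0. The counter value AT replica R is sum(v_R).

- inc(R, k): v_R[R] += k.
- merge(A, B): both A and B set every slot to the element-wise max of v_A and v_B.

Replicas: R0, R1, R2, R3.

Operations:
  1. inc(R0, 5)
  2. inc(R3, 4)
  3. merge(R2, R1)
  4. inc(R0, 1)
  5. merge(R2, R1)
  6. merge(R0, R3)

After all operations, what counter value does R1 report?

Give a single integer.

Answer: 0

Derivation:
Op 1: inc R0 by 5 -> R0=(5,0,0,0) value=5
Op 2: inc R3 by 4 -> R3=(0,0,0,4) value=4
Op 3: merge R2<->R1 -> R2=(0,0,0,0) R1=(0,0,0,0)
Op 4: inc R0 by 1 -> R0=(6,0,0,0) value=6
Op 5: merge R2<->R1 -> R2=(0,0,0,0) R1=(0,0,0,0)
Op 6: merge R0<->R3 -> R0=(6,0,0,4) R3=(6,0,0,4)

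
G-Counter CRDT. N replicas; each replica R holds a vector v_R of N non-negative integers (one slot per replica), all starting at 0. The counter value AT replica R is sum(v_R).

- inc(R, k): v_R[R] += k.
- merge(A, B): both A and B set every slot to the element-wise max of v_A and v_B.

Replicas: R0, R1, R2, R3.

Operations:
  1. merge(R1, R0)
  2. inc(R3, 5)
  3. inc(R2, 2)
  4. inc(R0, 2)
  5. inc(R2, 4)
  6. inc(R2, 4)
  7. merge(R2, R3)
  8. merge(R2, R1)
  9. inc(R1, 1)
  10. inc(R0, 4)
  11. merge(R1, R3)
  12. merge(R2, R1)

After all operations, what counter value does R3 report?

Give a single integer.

Answer: 16

Derivation:
Op 1: merge R1<->R0 -> R1=(0,0,0,0) R0=(0,0,0,0)
Op 2: inc R3 by 5 -> R3=(0,0,0,5) value=5
Op 3: inc R2 by 2 -> R2=(0,0,2,0) value=2
Op 4: inc R0 by 2 -> R0=(2,0,0,0) value=2
Op 5: inc R2 by 4 -> R2=(0,0,6,0) value=6
Op 6: inc R2 by 4 -> R2=(0,0,10,0) value=10
Op 7: merge R2<->R3 -> R2=(0,0,10,5) R3=(0,0,10,5)
Op 8: merge R2<->R1 -> R2=(0,0,10,5) R1=(0,0,10,5)
Op 9: inc R1 by 1 -> R1=(0,1,10,5) value=16
Op 10: inc R0 by 4 -> R0=(6,0,0,0) value=6
Op 11: merge R1<->R3 -> R1=(0,1,10,5) R3=(0,1,10,5)
Op 12: merge R2<->R1 -> R2=(0,1,10,5) R1=(0,1,10,5)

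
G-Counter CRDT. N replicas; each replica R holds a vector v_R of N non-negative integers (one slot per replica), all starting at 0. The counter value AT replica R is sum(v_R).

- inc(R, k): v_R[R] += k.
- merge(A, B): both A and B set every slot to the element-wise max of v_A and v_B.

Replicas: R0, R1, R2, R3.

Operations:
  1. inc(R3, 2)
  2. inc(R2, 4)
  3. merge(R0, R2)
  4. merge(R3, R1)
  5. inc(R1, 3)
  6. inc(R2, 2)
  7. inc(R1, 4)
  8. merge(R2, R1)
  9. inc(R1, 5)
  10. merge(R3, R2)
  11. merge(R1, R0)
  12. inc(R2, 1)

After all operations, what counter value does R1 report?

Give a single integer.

Op 1: inc R3 by 2 -> R3=(0,0,0,2) value=2
Op 2: inc R2 by 4 -> R2=(0,0,4,0) value=4
Op 3: merge R0<->R2 -> R0=(0,0,4,0) R2=(0,0,4,0)
Op 4: merge R3<->R1 -> R3=(0,0,0,2) R1=(0,0,0,2)
Op 5: inc R1 by 3 -> R1=(0,3,0,2) value=5
Op 6: inc R2 by 2 -> R2=(0,0,6,0) value=6
Op 7: inc R1 by 4 -> R1=(0,7,0,2) value=9
Op 8: merge R2<->R1 -> R2=(0,7,6,2) R1=(0,7,6,2)
Op 9: inc R1 by 5 -> R1=(0,12,6,2) value=20
Op 10: merge R3<->R2 -> R3=(0,7,6,2) R2=(0,7,6,2)
Op 11: merge R1<->R0 -> R1=(0,12,6,2) R0=(0,12,6,2)
Op 12: inc R2 by 1 -> R2=(0,7,7,2) value=16

Answer: 20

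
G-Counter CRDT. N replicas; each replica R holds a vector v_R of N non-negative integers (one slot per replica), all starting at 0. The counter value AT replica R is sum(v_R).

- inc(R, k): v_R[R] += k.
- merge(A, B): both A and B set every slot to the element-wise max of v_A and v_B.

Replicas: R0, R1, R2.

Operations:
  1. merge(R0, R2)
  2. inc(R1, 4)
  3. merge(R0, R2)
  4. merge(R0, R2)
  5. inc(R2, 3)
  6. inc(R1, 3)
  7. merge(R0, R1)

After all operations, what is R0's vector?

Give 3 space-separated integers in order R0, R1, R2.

Answer: 0 7 0

Derivation:
Op 1: merge R0<->R2 -> R0=(0,0,0) R2=(0,0,0)
Op 2: inc R1 by 4 -> R1=(0,4,0) value=4
Op 3: merge R0<->R2 -> R0=(0,0,0) R2=(0,0,0)
Op 4: merge R0<->R2 -> R0=(0,0,0) R2=(0,0,0)
Op 5: inc R2 by 3 -> R2=(0,0,3) value=3
Op 6: inc R1 by 3 -> R1=(0,7,0) value=7
Op 7: merge R0<->R1 -> R0=(0,7,0) R1=(0,7,0)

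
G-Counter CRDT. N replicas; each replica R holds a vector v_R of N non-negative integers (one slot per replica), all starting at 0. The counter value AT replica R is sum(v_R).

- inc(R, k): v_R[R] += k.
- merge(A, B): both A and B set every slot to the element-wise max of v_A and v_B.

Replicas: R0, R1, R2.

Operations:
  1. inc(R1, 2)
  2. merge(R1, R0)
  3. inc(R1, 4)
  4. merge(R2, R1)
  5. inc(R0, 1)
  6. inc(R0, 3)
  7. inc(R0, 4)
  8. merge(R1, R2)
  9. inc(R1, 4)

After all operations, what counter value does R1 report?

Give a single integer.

Answer: 10

Derivation:
Op 1: inc R1 by 2 -> R1=(0,2,0) value=2
Op 2: merge R1<->R0 -> R1=(0,2,0) R0=(0,2,0)
Op 3: inc R1 by 4 -> R1=(0,6,0) value=6
Op 4: merge R2<->R1 -> R2=(0,6,0) R1=(0,6,0)
Op 5: inc R0 by 1 -> R0=(1,2,0) value=3
Op 6: inc R0 by 3 -> R0=(4,2,0) value=6
Op 7: inc R0 by 4 -> R0=(8,2,0) value=10
Op 8: merge R1<->R2 -> R1=(0,6,0) R2=(0,6,0)
Op 9: inc R1 by 4 -> R1=(0,10,0) value=10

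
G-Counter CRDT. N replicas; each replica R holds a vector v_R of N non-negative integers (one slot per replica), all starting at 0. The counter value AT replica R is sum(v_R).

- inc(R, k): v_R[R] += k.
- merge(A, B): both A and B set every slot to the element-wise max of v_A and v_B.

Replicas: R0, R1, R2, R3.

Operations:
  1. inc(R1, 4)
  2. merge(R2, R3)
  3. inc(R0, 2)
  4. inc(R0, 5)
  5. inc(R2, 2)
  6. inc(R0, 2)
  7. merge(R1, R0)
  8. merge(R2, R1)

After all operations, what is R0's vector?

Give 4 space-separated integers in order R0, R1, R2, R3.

Answer: 9 4 0 0

Derivation:
Op 1: inc R1 by 4 -> R1=(0,4,0,0) value=4
Op 2: merge R2<->R3 -> R2=(0,0,0,0) R3=(0,0,0,0)
Op 3: inc R0 by 2 -> R0=(2,0,0,0) value=2
Op 4: inc R0 by 5 -> R0=(7,0,0,0) value=7
Op 5: inc R2 by 2 -> R2=(0,0,2,0) value=2
Op 6: inc R0 by 2 -> R0=(9,0,0,0) value=9
Op 7: merge R1<->R0 -> R1=(9,4,0,0) R0=(9,4,0,0)
Op 8: merge R2<->R1 -> R2=(9,4,2,0) R1=(9,4,2,0)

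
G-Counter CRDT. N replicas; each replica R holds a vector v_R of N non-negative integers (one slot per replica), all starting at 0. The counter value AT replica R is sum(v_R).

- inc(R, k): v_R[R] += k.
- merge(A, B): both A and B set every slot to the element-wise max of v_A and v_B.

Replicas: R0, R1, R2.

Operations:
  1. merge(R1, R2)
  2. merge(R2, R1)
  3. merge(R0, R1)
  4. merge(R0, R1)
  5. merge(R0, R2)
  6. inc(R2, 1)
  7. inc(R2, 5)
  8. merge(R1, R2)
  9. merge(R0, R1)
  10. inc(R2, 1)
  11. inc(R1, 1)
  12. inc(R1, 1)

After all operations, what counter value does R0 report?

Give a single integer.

Op 1: merge R1<->R2 -> R1=(0,0,0) R2=(0,0,0)
Op 2: merge R2<->R1 -> R2=(0,0,0) R1=(0,0,0)
Op 3: merge R0<->R1 -> R0=(0,0,0) R1=(0,0,0)
Op 4: merge R0<->R1 -> R0=(0,0,0) R1=(0,0,0)
Op 5: merge R0<->R2 -> R0=(0,0,0) R2=(0,0,0)
Op 6: inc R2 by 1 -> R2=(0,0,1) value=1
Op 7: inc R2 by 5 -> R2=(0,0,6) value=6
Op 8: merge R1<->R2 -> R1=(0,0,6) R2=(0,0,6)
Op 9: merge R0<->R1 -> R0=(0,0,6) R1=(0,0,6)
Op 10: inc R2 by 1 -> R2=(0,0,7) value=7
Op 11: inc R1 by 1 -> R1=(0,1,6) value=7
Op 12: inc R1 by 1 -> R1=(0,2,6) value=8

Answer: 6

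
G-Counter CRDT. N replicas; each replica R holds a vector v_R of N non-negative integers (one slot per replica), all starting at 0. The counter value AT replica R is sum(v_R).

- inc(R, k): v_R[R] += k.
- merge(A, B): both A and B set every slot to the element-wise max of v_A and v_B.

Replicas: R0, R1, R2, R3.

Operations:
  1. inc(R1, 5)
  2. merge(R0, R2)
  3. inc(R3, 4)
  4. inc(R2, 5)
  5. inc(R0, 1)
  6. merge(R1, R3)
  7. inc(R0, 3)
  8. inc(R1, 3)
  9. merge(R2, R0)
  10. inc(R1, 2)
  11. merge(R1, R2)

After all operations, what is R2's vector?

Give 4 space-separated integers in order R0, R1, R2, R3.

Op 1: inc R1 by 5 -> R1=(0,5,0,0) value=5
Op 2: merge R0<->R2 -> R0=(0,0,0,0) R2=(0,0,0,0)
Op 3: inc R3 by 4 -> R3=(0,0,0,4) value=4
Op 4: inc R2 by 5 -> R2=(0,0,5,0) value=5
Op 5: inc R0 by 1 -> R0=(1,0,0,0) value=1
Op 6: merge R1<->R3 -> R1=(0,5,0,4) R3=(0,5,0,4)
Op 7: inc R0 by 3 -> R0=(4,0,0,0) value=4
Op 8: inc R1 by 3 -> R1=(0,8,0,4) value=12
Op 9: merge R2<->R0 -> R2=(4,0,5,0) R0=(4,0,5,0)
Op 10: inc R1 by 2 -> R1=(0,10,0,4) value=14
Op 11: merge R1<->R2 -> R1=(4,10,5,4) R2=(4,10,5,4)

Answer: 4 10 5 4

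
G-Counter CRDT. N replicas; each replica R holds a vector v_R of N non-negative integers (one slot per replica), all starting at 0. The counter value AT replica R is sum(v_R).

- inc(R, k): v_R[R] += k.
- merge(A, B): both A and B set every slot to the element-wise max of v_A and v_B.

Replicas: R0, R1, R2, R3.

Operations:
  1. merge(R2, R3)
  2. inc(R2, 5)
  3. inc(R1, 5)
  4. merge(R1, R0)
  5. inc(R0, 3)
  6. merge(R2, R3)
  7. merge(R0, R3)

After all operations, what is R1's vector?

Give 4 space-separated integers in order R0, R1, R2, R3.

Op 1: merge R2<->R3 -> R2=(0,0,0,0) R3=(0,0,0,0)
Op 2: inc R2 by 5 -> R2=(0,0,5,0) value=5
Op 3: inc R1 by 5 -> R1=(0,5,0,0) value=5
Op 4: merge R1<->R0 -> R1=(0,5,0,0) R0=(0,5,0,0)
Op 5: inc R0 by 3 -> R0=(3,5,0,0) value=8
Op 6: merge R2<->R3 -> R2=(0,0,5,0) R3=(0,0,5,0)
Op 7: merge R0<->R3 -> R0=(3,5,5,0) R3=(3,5,5,0)

Answer: 0 5 0 0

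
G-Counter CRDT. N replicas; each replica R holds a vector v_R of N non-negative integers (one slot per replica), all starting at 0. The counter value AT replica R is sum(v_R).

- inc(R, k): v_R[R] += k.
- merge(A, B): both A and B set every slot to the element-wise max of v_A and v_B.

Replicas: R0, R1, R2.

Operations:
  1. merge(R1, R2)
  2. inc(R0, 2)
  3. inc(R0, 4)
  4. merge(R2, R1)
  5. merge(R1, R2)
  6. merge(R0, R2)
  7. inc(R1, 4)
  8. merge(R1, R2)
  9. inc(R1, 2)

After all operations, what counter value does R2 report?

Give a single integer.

Answer: 10

Derivation:
Op 1: merge R1<->R2 -> R1=(0,0,0) R2=(0,0,0)
Op 2: inc R0 by 2 -> R0=(2,0,0) value=2
Op 3: inc R0 by 4 -> R0=(6,0,0) value=6
Op 4: merge R2<->R1 -> R2=(0,0,0) R1=(0,0,0)
Op 5: merge R1<->R2 -> R1=(0,0,0) R2=(0,0,0)
Op 6: merge R0<->R2 -> R0=(6,0,0) R2=(6,0,0)
Op 7: inc R1 by 4 -> R1=(0,4,0) value=4
Op 8: merge R1<->R2 -> R1=(6,4,0) R2=(6,4,0)
Op 9: inc R1 by 2 -> R1=(6,6,0) value=12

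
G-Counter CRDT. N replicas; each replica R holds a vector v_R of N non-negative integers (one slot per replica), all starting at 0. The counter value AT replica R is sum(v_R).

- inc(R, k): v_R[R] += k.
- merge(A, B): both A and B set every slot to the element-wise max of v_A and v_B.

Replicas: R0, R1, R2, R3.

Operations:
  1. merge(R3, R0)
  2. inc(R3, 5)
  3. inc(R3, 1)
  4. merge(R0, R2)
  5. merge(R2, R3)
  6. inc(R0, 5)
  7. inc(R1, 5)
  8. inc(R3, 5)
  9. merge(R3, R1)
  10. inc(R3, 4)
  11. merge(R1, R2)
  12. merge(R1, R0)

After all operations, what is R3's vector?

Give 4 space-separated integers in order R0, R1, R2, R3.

Op 1: merge R3<->R0 -> R3=(0,0,0,0) R0=(0,0,0,0)
Op 2: inc R3 by 5 -> R3=(0,0,0,5) value=5
Op 3: inc R3 by 1 -> R3=(0,0,0,6) value=6
Op 4: merge R0<->R2 -> R0=(0,0,0,0) R2=(0,0,0,0)
Op 5: merge R2<->R3 -> R2=(0,0,0,6) R3=(0,0,0,6)
Op 6: inc R0 by 5 -> R0=(5,0,0,0) value=5
Op 7: inc R1 by 5 -> R1=(0,5,0,0) value=5
Op 8: inc R3 by 5 -> R3=(0,0,0,11) value=11
Op 9: merge R3<->R1 -> R3=(0,5,0,11) R1=(0,5,0,11)
Op 10: inc R3 by 4 -> R3=(0,5,0,15) value=20
Op 11: merge R1<->R2 -> R1=(0,5,0,11) R2=(0,5,0,11)
Op 12: merge R1<->R0 -> R1=(5,5,0,11) R0=(5,5,0,11)

Answer: 0 5 0 15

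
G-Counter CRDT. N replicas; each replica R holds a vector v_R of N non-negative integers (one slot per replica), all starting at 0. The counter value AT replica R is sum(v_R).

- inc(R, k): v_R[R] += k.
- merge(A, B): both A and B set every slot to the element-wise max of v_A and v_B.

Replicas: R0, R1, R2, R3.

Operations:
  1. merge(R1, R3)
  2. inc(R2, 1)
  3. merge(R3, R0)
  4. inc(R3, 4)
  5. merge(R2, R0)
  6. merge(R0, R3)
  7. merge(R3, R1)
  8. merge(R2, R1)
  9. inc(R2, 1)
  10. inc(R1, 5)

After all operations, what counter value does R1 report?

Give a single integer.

Answer: 10

Derivation:
Op 1: merge R1<->R3 -> R1=(0,0,0,0) R3=(0,0,0,0)
Op 2: inc R2 by 1 -> R2=(0,0,1,0) value=1
Op 3: merge R3<->R0 -> R3=(0,0,0,0) R0=(0,0,0,0)
Op 4: inc R3 by 4 -> R3=(0,0,0,4) value=4
Op 5: merge R2<->R0 -> R2=(0,0,1,0) R0=(0,0,1,0)
Op 6: merge R0<->R3 -> R0=(0,0,1,4) R3=(0,0,1,4)
Op 7: merge R3<->R1 -> R3=(0,0,1,4) R1=(0,0,1,4)
Op 8: merge R2<->R1 -> R2=(0,0,1,4) R1=(0,0,1,4)
Op 9: inc R2 by 1 -> R2=(0,0,2,4) value=6
Op 10: inc R1 by 5 -> R1=(0,5,1,4) value=10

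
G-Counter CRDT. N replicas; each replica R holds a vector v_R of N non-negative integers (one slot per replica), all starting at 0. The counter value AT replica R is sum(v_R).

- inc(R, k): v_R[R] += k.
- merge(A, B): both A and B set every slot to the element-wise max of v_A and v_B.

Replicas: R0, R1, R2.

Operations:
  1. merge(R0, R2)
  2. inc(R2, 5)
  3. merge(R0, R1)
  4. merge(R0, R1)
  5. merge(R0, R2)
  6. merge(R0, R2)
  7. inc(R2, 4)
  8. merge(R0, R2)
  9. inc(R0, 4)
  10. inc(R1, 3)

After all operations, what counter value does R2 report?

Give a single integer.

Op 1: merge R0<->R2 -> R0=(0,0,0) R2=(0,0,0)
Op 2: inc R2 by 5 -> R2=(0,0,5) value=5
Op 3: merge R0<->R1 -> R0=(0,0,0) R1=(0,0,0)
Op 4: merge R0<->R1 -> R0=(0,0,0) R1=(0,0,0)
Op 5: merge R0<->R2 -> R0=(0,0,5) R2=(0,0,5)
Op 6: merge R0<->R2 -> R0=(0,0,5) R2=(0,0,5)
Op 7: inc R2 by 4 -> R2=(0,0,9) value=9
Op 8: merge R0<->R2 -> R0=(0,0,9) R2=(0,0,9)
Op 9: inc R0 by 4 -> R0=(4,0,9) value=13
Op 10: inc R1 by 3 -> R1=(0,3,0) value=3

Answer: 9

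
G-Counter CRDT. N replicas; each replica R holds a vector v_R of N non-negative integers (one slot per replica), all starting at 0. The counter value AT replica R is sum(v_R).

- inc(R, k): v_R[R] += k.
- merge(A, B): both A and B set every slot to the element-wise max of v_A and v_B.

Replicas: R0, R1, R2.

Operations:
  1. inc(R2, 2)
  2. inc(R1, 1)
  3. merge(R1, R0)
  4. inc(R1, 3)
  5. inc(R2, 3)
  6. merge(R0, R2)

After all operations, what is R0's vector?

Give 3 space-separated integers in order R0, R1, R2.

Op 1: inc R2 by 2 -> R2=(0,0,2) value=2
Op 2: inc R1 by 1 -> R1=(0,1,0) value=1
Op 3: merge R1<->R0 -> R1=(0,1,0) R0=(0,1,0)
Op 4: inc R1 by 3 -> R1=(0,4,0) value=4
Op 5: inc R2 by 3 -> R2=(0,0,5) value=5
Op 6: merge R0<->R2 -> R0=(0,1,5) R2=(0,1,5)

Answer: 0 1 5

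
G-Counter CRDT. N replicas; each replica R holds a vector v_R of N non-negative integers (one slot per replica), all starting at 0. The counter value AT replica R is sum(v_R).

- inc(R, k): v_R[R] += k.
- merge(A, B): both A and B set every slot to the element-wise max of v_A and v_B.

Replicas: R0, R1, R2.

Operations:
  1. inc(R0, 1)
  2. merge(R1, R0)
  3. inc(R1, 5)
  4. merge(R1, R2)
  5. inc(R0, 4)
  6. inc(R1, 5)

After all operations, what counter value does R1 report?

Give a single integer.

Answer: 11

Derivation:
Op 1: inc R0 by 1 -> R0=(1,0,0) value=1
Op 2: merge R1<->R0 -> R1=(1,0,0) R0=(1,0,0)
Op 3: inc R1 by 5 -> R1=(1,5,0) value=6
Op 4: merge R1<->R2 -> R1=(1,5,0) R2=(1,5,0)
Op 5: inc R0 by 4 -> R0=(5,0,0) value=5
Op 6: inc R1 by 5 -> R1=(1,10,0) value=11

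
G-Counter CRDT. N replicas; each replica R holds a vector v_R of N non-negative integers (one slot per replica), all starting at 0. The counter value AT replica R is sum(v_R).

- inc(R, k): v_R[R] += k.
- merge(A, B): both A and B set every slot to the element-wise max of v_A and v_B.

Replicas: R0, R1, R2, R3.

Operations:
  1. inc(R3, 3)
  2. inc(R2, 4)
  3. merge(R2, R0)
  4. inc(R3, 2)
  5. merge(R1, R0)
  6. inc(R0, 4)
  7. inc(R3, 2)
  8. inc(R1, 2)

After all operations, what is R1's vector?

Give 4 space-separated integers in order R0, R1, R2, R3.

Op 1: inc R3 by 3 -> R3=(0,0,0,3) value=3
Op 2: inc R2 by 4 -> R2=(0,0,4,0) value=4
Op 3: merge R2<->R0 -> R2=(0,0,4,0) R0=(0,0,4,0)
Op 4: inc R3 by 2 -> R3=(0,0,0,5) value=5
Op 5: merge R1<->R0 -> R1=(0,0,4,0) R0=(0,0,4,0)
Op 6: inc R0 by 4 -> R0=(4,0,4,0) value=8
Op 7: inc R3 by 2 -> R3=(0,0,0,7) value=7
Op 8: inc R1 by 2 -> R1=(0,2,4,0) value=6

Answer: 0 2 4 0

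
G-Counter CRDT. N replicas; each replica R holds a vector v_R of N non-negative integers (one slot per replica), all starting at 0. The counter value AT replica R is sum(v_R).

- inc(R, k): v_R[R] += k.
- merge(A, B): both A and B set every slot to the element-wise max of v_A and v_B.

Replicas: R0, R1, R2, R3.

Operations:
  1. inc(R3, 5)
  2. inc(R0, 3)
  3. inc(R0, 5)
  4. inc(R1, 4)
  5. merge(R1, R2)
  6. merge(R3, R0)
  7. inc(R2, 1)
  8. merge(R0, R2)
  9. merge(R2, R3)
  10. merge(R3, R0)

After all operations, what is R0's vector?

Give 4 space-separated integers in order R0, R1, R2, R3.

Answer: 8 4 1 5

Derivation:
Op 1: inc R3 by 5 -> R3=(0,0,0,5) value=5
Op 2: inc R0 by 3 -> R0=(3,0,0,0) value=3
Op 3: inc R0 by 5 -> R0=(8,0,0,0) value=8
Op 4: inc R1 by 4 -> R1=(0,4,0,0) value=4
Op 5: merge R1<->R2 -> R1=(0,4,0,0) R2=(0,4,0,0)
Op 6: merge R3<->R0 -> R3=(8,0,0,5) R0=(8,0,0,5)
Op 7: inc R2 by 1 -> R2=(0,4,1,0) value=5
Op 8: merge R0<->R2 -> R0=(8,4,1,5) R2=(8,4,1,5)
Op 9: merge R2<->R3 -> R2=(8,4,1,5) R3=(8,4,1,5)
Op 10: merge R3<->R0 -> R3=(8,4,1,5) R0=(8,4,1,5)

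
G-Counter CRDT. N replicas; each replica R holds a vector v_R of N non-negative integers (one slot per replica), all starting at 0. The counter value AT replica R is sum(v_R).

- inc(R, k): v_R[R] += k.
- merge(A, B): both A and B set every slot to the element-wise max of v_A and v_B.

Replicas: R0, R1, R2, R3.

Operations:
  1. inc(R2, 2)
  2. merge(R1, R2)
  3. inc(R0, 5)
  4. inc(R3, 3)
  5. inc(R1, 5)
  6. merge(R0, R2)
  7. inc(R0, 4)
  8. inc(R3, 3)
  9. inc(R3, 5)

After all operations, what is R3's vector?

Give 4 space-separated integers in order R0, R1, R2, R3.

Answer: 0 0 0 11

Derivation:
Op 1: inc R2 by 2 -> R2=(0,0,2,0) value=2
Op 2: merge R1<->R2 -> R1=(0,0,2,0) R2=(0,0,2,0)
Op 3: inc R0 by 5 -> R0=(5,0,0,0) value=5
Op 4: inc R3 by 3 -> R3=(0,0,0,3) value=3
Op 5: inc R1 by 5 -> R1=(0,5,2,0) value=7
Op 6: merge R0<->R2 -> R0=(5,0,2,0) R2=(5,0,2,0)
Op 7: inc R0 by 4 -> R0=(9,0,2,0) value=11
Op 8: inc R3 by 3 -> R3=(0,0,0,6) value=6
Op 9: inc R3 by 5 -> R3=(0,0,0,11) value=11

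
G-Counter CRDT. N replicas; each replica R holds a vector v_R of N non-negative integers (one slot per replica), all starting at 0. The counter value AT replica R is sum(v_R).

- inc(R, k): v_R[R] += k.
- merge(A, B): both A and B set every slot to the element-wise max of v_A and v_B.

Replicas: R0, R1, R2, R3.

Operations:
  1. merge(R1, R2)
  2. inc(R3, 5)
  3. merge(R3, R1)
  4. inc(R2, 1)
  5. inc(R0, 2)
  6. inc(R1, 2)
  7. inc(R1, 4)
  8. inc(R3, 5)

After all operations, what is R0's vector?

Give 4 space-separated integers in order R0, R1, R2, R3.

Op 1: merge R1<->R2 -> R1=(0,0,0,0) R2=(0,0,0,0)
Op 2: inc R3 by 5 -> R3=(0,0,0,5) value=5
Op 3: merge R3<->R1 -> R3=(0,0,0,5) R1=(0,0,0,5)
Op 4: inc R2 by 1 -> R2=(0,0,1,0) value=1
Op 5: inc R0 by 2 -> R0=(2,0,0,0) value=2
Op 6: inc R1 by 2 -> R1=(0,2,0,5) value=7
Op 7: inc R1 by 4 -> R1=(0,6,0,5) value=11
Op 8: inc R3 by 5 -> R3=(0,0,0,10) value=10

Answer: 2 0 0 0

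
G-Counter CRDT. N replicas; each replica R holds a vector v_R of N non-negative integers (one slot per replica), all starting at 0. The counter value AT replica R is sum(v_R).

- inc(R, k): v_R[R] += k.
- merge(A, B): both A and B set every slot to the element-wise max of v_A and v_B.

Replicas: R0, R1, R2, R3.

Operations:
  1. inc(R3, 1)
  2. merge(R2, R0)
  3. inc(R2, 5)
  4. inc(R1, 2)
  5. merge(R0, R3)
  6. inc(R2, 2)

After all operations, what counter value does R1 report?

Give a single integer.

Answer: 2

Derivation:
Op 1: inc R3 by 1 -> R3=(0,0,0,1) value=1
Op 2: merge R2<->R0 -> R2=(0,0,0,0) R0=(0,0,0,0)
Op 3: inc R2 by 5 -> R2=(0,0,5,0) value=5
Op 4: inc R1 by 2 -> R1=(0,2,0,0) value=2
Op 5: merge R0<->R3 -> R0=(0,0,0,1) R3=(0,0,0,1)
Op 6: inc R2 by 2 -> R2=(0,0,7,0) value=7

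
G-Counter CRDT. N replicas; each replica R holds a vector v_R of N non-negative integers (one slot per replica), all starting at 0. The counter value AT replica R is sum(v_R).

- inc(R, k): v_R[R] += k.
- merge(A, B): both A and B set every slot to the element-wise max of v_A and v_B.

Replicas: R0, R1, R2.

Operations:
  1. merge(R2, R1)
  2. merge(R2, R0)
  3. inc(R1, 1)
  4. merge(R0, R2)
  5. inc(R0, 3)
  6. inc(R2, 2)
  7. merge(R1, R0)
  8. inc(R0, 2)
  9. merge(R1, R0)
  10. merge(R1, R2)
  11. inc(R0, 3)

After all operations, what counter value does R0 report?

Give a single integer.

Op 1: merge R2<->R1 -> R2=(0,0,0) R1=(0,0,0)
Op 2: merge R2<->R0 -> R2=(0,0,0) R0=(0,0,0)
Op 3: inc R1 by 1 -> R1=(0,1,0) value=1
Op 4: merge R0<->R2 -> R0=(0,0,0) R2=(0,0,0)
Op 5: inc R0 by 3 -> R0=(3,0,0) value=3
Op 6: inc R2 by 2 -> R2=(0,0,2) value=2
Op 7: merge R1<->R0 -> R1=(3,1,0) R0=(3,1,0)
Op 8: inc R0 by 2 -> R0=(5,1,0) value=6
Op 9: merge R1<->R0 -> R1=(5,1,0) R0=(5,1,0)
Op 10: merge R1<->R2 -> R1=(5,1,2) R2=(5,1,2)
Op 11: inc R0 by 3 -> R0=(8,1,0) value=9

Answer: 9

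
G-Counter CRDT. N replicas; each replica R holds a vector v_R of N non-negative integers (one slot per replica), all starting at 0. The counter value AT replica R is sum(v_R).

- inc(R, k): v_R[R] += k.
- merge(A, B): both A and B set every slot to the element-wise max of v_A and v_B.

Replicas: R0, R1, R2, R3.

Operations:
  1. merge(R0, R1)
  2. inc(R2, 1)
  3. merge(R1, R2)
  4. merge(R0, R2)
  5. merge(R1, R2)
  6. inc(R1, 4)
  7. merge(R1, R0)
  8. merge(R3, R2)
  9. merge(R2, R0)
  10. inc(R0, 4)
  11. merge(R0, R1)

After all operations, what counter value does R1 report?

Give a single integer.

Op 1: merge R0<->R1 -> R0=(0,0,0,0) R1=(0,0,0,0)
Op 2: inc R2 by 1 -> R2=(0,0,1,0) value=1
Op 3: merge R1<->R2 -> R1=(0,0,1,0) R2=(0,0,1,0)
Op 4: merge R0<->R2 -> R0=(0,0,1,0) R2=(0,0,1,0)
Op 5: merge R1<->R2 -> R1=(0,0,1,0) R2=(0,0,1,0)
Op 6: inc R1 by 4 -> R1=(0,4,1,0) value=5
Op 7: merge R1<->R0 -> R1=(0,4,1,0) R0=(0,4,1,0)
Op 8: merge R3<->R2 -> R3=(0,0,1,0) R2=(0,0,1,0)
Op 9: merge R2<->R0 -> R2=(0,4,1,0) R0=(0,4,1,0)
Op 10: inc R0 by 4 -> R0=(4,4,1,0) value=9
Op 11: merge R0<->R1 -> R0=(4,4,1,0) R1=(4,4,1,0)

Answer: 9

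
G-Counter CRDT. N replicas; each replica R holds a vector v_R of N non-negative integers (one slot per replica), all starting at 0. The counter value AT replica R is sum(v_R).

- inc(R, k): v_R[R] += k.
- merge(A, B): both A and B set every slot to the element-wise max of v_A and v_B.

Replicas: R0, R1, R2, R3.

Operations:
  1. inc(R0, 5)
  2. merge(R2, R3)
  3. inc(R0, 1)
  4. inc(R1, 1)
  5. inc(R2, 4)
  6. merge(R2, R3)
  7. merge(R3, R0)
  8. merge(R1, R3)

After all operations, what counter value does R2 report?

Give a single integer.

Answer: 4

Derivation:
Op 1: inc R0 by 5 -> R0=(5,0,0,0) value=5
Op 2: merge R2<->R3 -> R2=(0,0,0,0) R3=(0,0,0,0)
Op 3: inc R0 by 1 -> R0=(6,0,0,0) value=6
Op 4: inc R1 by 1 -> R1=(0,1,0,0) value=1
Op 5: inc R2 by 4 -> R2=(0,0,4,0) value=4
Op 6: merge R2<->R3 -> R2=(0,0,4,0) R3=(0,0,4,0)
Op 7: merge R3<->R0 -> R3=(6,0,4,0) R0=(6,0,4,0)
Op 8: merge R1<->R3 -> R1=(6,1,4,0) R3=(6,1,4,0)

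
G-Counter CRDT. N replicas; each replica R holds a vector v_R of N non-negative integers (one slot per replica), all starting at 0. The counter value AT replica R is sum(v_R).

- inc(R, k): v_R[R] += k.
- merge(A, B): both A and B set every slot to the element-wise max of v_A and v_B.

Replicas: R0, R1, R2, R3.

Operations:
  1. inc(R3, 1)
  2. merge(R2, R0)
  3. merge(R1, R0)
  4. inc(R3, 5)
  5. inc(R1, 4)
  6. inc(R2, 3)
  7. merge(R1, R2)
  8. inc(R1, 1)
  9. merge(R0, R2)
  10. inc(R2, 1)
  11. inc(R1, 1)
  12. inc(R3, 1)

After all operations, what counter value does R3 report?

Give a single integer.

Op 1: inc R3 by 1 -> R3=(0,0,0,1) value=1
Op 2: merge R2<->R0 -> R2=(0,0,0,0) R0=(0,0,0,0)
Op 3: merge R1<->R0 -> R1=(0,0,0,0) R0=(0,0,0,0)
Op 4: inc R3 by 5 -> R3=(0,0,0,6) value=6
Op 5: inc R1 by 4 -> R1=(0,4,0,0) value=4
Op 6: inc R2 by 3 -> R2=(0,0,3,0) value=3
Op 7: merge R1<->R2 -> R1=(0,4,3,0) R2=(0,4,3,0)
Op 8: inc R1 by 1 -> R1=(0,5,3,0) value=8
Op 9: merge R0<->R2 -> R0=(0,4,3,0) R2=(0,4,3,0)
Op 10: inc R2 by 1 -> R2=(0,4,4,0) value=8
Op 11: inc R1 by 1 -> R1=(0,6,3,0) value=9
Op 12: inc R3 by 1 -> R3=(0,0,0,7) value=7

Answer: 7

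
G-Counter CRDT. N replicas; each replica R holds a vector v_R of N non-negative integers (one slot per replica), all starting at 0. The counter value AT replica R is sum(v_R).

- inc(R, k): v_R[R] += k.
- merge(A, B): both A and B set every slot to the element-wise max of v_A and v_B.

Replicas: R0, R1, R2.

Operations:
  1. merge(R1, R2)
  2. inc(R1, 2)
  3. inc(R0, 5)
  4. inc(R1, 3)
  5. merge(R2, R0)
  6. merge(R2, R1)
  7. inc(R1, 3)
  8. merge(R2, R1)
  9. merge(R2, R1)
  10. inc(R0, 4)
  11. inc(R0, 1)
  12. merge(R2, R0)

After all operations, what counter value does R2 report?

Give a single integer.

Answer: 18

Derivation:
Op 1: merge R1<->R2 -> R1=(0,0,0) R2=(0,0,0)
Op 2: inc R1 by 2 -> R1=(0,2,0) value=2
Op 3: inc R0 by 5 -> R0=(5,0,0) value=5
Op 4: inc R1 by 3 -> R1=(0,5,0) value=5
Op 5: merge R2<->R0 -> R2=(5,0,0) R0=(5,0,0)
Op 6: merge R2<->R1 -> R2=(5,5,0) R1=(5,5,0)
Op 7: inc R1 by 3 -> R1=(5,8,0) value=13
Op 8: merge R2<->R1 -> R2=(5,8,0) R1=(5,8,0)
Op 9: merge R2<->R1 -> R2=(5,8,0) R1=(5,8,0)
Op 10: inc R0 by 4 -> R0=(9,0,0) value=9
Op 11: inc R0 by 1 -> R0=(10,0,0) value=10
Op 12: merge R2<->R0 -> R2=(10,8,0) R0=(10,8,0)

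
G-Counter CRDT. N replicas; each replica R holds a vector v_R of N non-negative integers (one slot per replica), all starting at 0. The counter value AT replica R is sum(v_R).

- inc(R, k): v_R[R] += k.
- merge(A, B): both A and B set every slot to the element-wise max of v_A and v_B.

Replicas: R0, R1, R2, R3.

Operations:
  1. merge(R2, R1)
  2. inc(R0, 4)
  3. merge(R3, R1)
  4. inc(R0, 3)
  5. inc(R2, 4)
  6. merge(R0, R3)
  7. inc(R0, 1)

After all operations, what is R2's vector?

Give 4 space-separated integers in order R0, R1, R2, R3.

Answer: 0 0 4 0

Derivation:
Op 1: merge R2<->R1 -> R2=(0,0,0,0) R1=(0,0,0,0)
Op 2: inc R0 by 4 -> R0=(4,0,0,0) value=4
Op 3: merge R3<->R1 -> R3=(0,0,0,0) R1=(0,0,0,0)
Op 4: inc R0 by 3 -> R0=(7,0,0,0) value=7
Op 5: inc R2 by 4 -> R2=(0,0,4,0) value=4
Op 6: merge R0<->R3 -> R0=(7,0,0,0) R3=(7,0,0,0)
Op 7: inc R0 by 1 -> R0=(8,0,0,0) value=8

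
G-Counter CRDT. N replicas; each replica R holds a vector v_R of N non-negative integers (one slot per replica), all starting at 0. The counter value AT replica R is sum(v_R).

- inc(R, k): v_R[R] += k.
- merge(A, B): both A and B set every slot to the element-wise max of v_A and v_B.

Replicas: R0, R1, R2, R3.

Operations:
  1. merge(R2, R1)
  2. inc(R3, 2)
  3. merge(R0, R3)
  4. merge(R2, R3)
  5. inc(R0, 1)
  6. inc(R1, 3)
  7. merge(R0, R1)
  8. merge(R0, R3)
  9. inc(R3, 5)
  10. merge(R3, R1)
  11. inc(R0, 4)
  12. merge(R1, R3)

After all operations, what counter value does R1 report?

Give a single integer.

Op 1: merge R2<->R1 -> R2=(0,0,0,0) R1=(0,0,0,0)
Op 2: inc R3 by 2 -> R3=(0,0,0,2) value=2
Op 3: merge R0<->R3 -> R0=(0,0,0,2) R3=(0,0,0,2)
Op 4: merge R2<->R3 -> R2=(0,0,0,2) R3=(0,0,0,2)
Op 5: inc R0 by 1 -> R0=(1,0,0,2) value=3
Op 6: inc R1 by 3 -> R1=(0,3,0,0) value=3
Op 7: merge R0<->R1 -> R0=(1,3,0,2) R1=(1,3,0,2)
Op 8: merge R0<->R3 -> R0=(1,3,0,2) R3=(1,3,0,2)
Op 9: inc R3 by 5 -> R3=(1,3,0,7) value=11
Op 10: merge R3<->R1 -> R3=(1,3,0,7) R1=(1,3,0,7)
Op 11: inc R0 by 4 -> R0=(5,3,0,2) value=10
Op 12: merge R1<->R3 -> R1=(1,3,0,7) R3=(1,3,0,7)

Answer: 11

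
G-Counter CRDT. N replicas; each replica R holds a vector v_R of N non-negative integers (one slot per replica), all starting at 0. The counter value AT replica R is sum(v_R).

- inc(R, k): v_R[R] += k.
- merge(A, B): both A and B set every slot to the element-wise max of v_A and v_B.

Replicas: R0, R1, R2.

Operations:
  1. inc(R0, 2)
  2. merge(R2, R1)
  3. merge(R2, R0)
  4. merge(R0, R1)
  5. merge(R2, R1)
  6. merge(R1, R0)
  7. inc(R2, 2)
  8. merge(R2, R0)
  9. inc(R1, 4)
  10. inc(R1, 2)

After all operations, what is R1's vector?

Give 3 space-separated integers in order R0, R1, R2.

Op 1: inc R0 by 2 -> R0=(2,0,0) value=2
Op 2: merge R2<->R1 -> R2=(0,0,0) R1=(0,0,0)
Op 3: merge R2<->R0 -> R2=(2,0,0) R0=(2,0,0)
Op 4: merge R0<->R1 -> R0=(2,0,0) R1=(2,0,0)
Op 5: merge R2<->R1 -> R2=(2,0,0) R1=(2,0,0)
Op 6: merge R1<->R0 -> R1=(2,0,0) R0=(2,0,0)
Op 7: inc R2 by 2 -> R2=(2,0,2) value=4
Op 8: merge R2<->R0 -> R2=(2,0,2) R0=(2,0,2)
Op 9: inc R1 by 4 -> R1=(2,4,0) value=6
Op 10: inc R1 by 2 -> R1=(2,6,0) value=8

Answer: 2 6 0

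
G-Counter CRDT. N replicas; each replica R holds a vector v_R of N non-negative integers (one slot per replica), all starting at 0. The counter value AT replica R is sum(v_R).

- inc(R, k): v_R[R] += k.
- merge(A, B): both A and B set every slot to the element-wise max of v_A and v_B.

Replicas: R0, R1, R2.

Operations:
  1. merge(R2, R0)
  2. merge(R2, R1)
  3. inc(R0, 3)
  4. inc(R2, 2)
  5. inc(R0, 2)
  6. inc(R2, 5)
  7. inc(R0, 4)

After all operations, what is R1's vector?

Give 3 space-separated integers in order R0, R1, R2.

Answer: 0 0 0

Derivation:
Op 1: merge R2<->R0 -> R2=(0,0,0) R0=(0,0,0)
Op 2: merge R2<->R1 -> R2=(0,0,0) R1=(0,0,0)
Op 3: inc R0 by 3 -> R0=(3,0,0) value=3
Op 4: inc R2 by 2 -> R2=(0,0,2) value=2
Op 5: inc R0 by 2 -> R0=(5,0,0) value=5
Op 6: inc R2 by 5 -> R2=(0,0,7) value=7
Op 7: inc R0 by 4 -> R0=(9,0,0) value=9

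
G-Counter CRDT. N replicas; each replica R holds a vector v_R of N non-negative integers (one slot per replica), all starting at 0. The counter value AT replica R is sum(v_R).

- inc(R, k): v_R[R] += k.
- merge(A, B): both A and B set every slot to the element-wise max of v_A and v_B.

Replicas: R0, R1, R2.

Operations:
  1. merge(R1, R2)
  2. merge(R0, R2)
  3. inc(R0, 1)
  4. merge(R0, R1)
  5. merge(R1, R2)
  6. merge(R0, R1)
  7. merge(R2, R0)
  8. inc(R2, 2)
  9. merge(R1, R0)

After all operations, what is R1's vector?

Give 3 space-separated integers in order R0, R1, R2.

Answer: 1 0 0

Derivation:
Op 1: merge R1<->R2 -> R1=(0,0,0) R2=(0,0,0)
Op 2: merge R0<->R2 -> R0=(0,0,0) R2=(0,0,0)
Op 3: inc R0 by 1 -> R0=(1,0,0) value=1
Op 4: merge R0<->R1 -> R0=(1,0,0) R1=(1,0,0)
Op 5: merge R1<->R2 -> R1=(1,0,0) R2=(1,0,0)
Op 6: merge R0<->R1 -> R0=(1,0,0) R1=(1,0,0)
Op 7: merge R2<->R0 -> R2=(1,0,0) R0=(1,0,0)
Op 8: inc R2 by 2 -> R2=(1,0,2) value=3
Op 9: merge R1<->R0 -> R1=(1,0,0) R0=(1,0,0)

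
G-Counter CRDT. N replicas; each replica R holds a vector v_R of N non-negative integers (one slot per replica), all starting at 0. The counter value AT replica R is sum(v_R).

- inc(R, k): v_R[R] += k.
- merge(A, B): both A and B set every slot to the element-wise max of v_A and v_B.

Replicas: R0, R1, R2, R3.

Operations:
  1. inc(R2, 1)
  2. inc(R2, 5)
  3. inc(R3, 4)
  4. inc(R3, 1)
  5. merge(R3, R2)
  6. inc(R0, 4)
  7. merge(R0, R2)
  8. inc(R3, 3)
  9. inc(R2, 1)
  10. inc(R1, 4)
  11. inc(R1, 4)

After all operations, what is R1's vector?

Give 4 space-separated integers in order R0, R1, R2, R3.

Op 1: inc R2 by 1 -> R2=(0,0,1,0) value=1
Op 2: inc R2 by 5 -> R2=(0,0,6,0) value=6
Op 3: inc R3 by 4 -> R3=(0,0,0,4) value=4
Op 4: inc R3 by 1 -> R3=(0,0,0,5) value=5
Op 5: merge R3<->R2 -> R3=(0,0,6,5) R2=(0,0,6,5)
Op 6: inc R0 by 4 -> R0=(4,0,0,0) value=4
Op 7: merge R0<->R2 -> R0=(4,0,6,5) R2=(4,0,6,5)
Op 8: inc R3 by 3 -> R3=(0,0,6,8) value=14
Op 9: inc R2 by 1 -> R2=(4,0,7,5) value=16
Op 10: inc R1 by 4 -> R1=(0,4,0,0) value=4
Op 11: inc R1 by 4 -> R1=(0,8,0,0) value=8

Answer: 0 8 0 0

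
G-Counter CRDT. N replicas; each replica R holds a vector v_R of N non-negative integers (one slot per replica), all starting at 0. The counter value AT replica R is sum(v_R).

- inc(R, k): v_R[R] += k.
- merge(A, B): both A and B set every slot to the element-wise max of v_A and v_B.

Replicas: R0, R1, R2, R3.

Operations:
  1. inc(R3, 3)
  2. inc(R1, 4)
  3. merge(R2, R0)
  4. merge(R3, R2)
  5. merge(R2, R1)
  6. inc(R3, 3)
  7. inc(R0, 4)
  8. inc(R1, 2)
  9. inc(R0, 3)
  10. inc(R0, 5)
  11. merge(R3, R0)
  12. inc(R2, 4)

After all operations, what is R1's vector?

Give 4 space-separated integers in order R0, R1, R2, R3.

Answer: 0 6 0 3

Derivation:
Op 1: inc R3 by 3 -> R3=(0,0,0,3) value=3
Op 2: inc R1 by 4 -> R1=(0,4,0,0) value=4
Op 3: merge R2<->R0 -> R2=(0,0,0,0) R0=(0,0,0,0)
Op 4: merge R3<->R2 -> R3=(0,0,0,3) R2=(0,0,0,3)
Op 5: merge R2<->R1 -> R2=(0,4,0,3) R1=(0,4,0,3)
Op 6: inc R3 by 3 -> R3=(0,0,0,6) value=6
Op 7: inc R0 by 4 -> R0=(4,0,0,0) value=4
Op 8: inc R1 by 2 -> R1=(0,6,0,3) value=9
Op 9: inc R0 by 3 -> R0=(7,0,0,0) value=7
Op 10: inc R0 by 5 -> R0=(12,0,0,0) value=12
Op 11: merge R3<->R0 -> R3=(12,0,0,6) R0=(12,0,0,6)
Op 12: inc R2 by 4 -> R2=(0,4,4,3) value=11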